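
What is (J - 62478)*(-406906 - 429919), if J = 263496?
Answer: -168216887850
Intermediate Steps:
(J - 62478)*(-406906 - 429919) = (263496 - 62478)*(-406906 - 429919) = 201018*(-836825) = -168216887850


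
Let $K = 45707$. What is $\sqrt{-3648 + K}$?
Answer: $\sqrt{42059} \approx 205.08$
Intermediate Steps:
$\sqrt{-3648 + K} = \sqrt{-3648 + 45707} = \sqrt{42059}$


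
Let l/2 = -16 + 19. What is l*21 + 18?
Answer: 144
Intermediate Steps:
l = 6 (l = 2*(-16 + 19) = 2*3 = 6)
l*21 + 18 = 6*21 + 18 = 126 + 18 = 144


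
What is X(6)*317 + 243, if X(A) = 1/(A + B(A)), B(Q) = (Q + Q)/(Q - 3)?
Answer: 2747/10 ≈ 274.70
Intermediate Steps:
B(Q) = 2*Q/(-3 + Q) (B(Q) = (2*Q)/(-3 + Q) = 2*Q/(-3 + Q))
X(A) = 1/(A + 2*A/(-3 + A))
X(6)*317 + 243 = ((-3 + 6)/(6*(-1 + 6)))*317 + 243 = ((⅙)*3/5)*317 + 243 = ((⅙)*(⅕)*3)*317 + 243 = (⅒)*317 + 243 = 317/10 + 243 = 2747/10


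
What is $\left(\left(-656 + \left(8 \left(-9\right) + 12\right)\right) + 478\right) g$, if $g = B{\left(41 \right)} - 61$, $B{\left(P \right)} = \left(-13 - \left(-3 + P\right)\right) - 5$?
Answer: $27846$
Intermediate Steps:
$B{\left(P \right)} = -15 - P$ ($B{\left(P \right)} = \left(-10 - P\right) - 5 = -15 - P$)
$g = -117$ ($g = \left(-15 - 41\right) - 61 = -56 - 61 = -117$)
$\left(\left(-656 + \left(8 \left(-9\right) + 12\right)\right) + 478\right) g = \left(\left(-656 + \left(8 \left(-9\right) + 12\right)\right) + 478\right) \left(-117\right) = \left(\left(-656 + \left(-72 + 12\right)\right) + 478\right) \left(-117\right) = \left(\left(-656 - 60\right) + 478\right) \left(-117\right) = \left(-716 + 478\right) \left(-117\right) = \left(-238\right) \left(-117\right) = 27846$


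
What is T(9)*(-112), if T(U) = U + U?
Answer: -2016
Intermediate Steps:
T(U) = 2*U
T(9)*(-112) = (2*9)*(-112) = 18*(-112) = -2016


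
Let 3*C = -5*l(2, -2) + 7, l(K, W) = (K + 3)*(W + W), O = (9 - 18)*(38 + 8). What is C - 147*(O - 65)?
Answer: 211346/3 ≈ 70449.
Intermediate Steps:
O = -414 (O = -9*46 = -414)
l(K, W) = 2*W*(3 + K) (l(K, W) = (3 + K)*(2*W) = 2*W*(3 + K))
C = 107/3 (C = (-10*(-2)*(3 + 2) + 7)/3 = (-10*(-2)*5 + 7)/3 = (-5*(-20) + 7)/3 = (100 + 7)/3 = (⅓)*107 = 107/3 ≈ 35.667)
C - 147*(O - 65) = 107/3 - 147*(-414 - 65) = 107/3 - 147*(-479) = 107/3 + 70413 = 211346/3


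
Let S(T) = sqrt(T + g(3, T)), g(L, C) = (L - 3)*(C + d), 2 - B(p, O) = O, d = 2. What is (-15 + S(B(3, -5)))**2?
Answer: (15 - sqrt(7))**2 ≈ 152.63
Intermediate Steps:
B(p, O) = 2 - O
g(L, C) = (-3 + L)*(2 + C) (g(L, C) = (L - 3)*(C + 2) = (-3 + L)*(2 + C))
S(T) = sqrt(T) (S(T) = sqrt(T + (-6 - 3*T + 2*3 + T*3)) = sqrt(T + (-6 - 3*T + 6 + 3*T)) = sqrt(T + 0) = sqrt(T))
(-15 + S(B(3, -5)))**2 = (-15 + sqrt(2 - 1*(-5)))**2 = (-15 + sqrt(2 + 5))**2 = (-15 + sqrt(7))**2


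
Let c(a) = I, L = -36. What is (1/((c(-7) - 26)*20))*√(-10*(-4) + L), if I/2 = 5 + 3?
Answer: -1/100 ≈ -0.010000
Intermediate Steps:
I = 16 (I = 2*(5 + 3) = 2*8 = 16)
c(a) = 16
(1/((c(-7) - 26)*20))*√(-10*(-4) + L) = (1/((16 - 26)*20))*√(-10*(-4) - 36) = ((1/20)/(-10))*√(40 - 36) = (-⅒*1/20)*√4 = -1/200*2 = -1/100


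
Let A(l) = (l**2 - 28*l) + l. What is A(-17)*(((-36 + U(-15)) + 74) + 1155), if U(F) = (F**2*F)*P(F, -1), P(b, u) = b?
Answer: 38759864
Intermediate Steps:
A(l) = l**2 - 27*l
U(F) = F**4 (U(F) = (F**2*F)*F = F**3*F = F**4)
A(-17)*(((-36 + U(-15)) + 74) + 1155) = (-17*(-27 - 17))*(((-36 + (-15)**4) + 74) + 1155) = (-17*(-44))*(((-36 + 50625) + 74) + 1155) = 748*((50589 + 74) + 1155) = 748*(50663 + 1155) = 748*51818 = 38759864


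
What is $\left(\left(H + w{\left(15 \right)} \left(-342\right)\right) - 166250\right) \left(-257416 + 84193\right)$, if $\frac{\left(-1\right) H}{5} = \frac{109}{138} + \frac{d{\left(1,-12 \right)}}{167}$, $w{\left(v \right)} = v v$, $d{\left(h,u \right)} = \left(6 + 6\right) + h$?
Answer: $\frac{323631790949085}{7682} \approx 4.2129 \cdot 10^{10}$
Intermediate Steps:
$d{\left(h,u \right)} = 12 + h$
$w{\left(v \right)} = v^{2}$
$H = - \frac{99985}{23046}$ ($H = - 5 \left(\frac{109}{138} + \frac{12 + 1}{167}\right) = - 5 \left(109 \cdot \frac{1}{138} + 13 \cdot \frac{1}{167}\right) = - 5 \left(\frac{109}{138} + \frac{13}{167}\right) = \left(-5\right) \frac{19997}{23046} = - \frac{99985}{23046} \approx -4.3385$)
$\left(\left(H + w{\left(15 \right)} \left(-342\right)\right) - 166250\right) \left(-257416 + 84193\right) = \left(\left(- \frac{99985}{23046} + 15^{2} \left(-342\right)\right) - 166250\right) \left(-257416 + 84193\right) = \left(\left(- \frac{99985}{23046} + 225 \left(-342\right)\right) - 166250\right) \left(-173223\right) = \left(\left(- \frac{99985}{23046} - 76950\right) - 166250\right) \left(-173223\right) = \left(- \frac{1773489685}{23046} - 166250\right) \left(-173223\right) = \left(- \frac{5604887185}{23046}\right) \left(-173223\right) = \frac{323631790949085}{7682}$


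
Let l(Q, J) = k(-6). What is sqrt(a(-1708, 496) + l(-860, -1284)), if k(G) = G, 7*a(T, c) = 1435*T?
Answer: I*sqrt(350146) ≈ 591.73*I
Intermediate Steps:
a(T, c) = 205*T (a(T, c) = (1435*T)/7 = 205*T)
l(Q, J) = -6
sqrt(a(-1708, 496) + l(-860, -1284)) = sqrt(205*(-1708) - 6) = sqrt(-350140 - 6) = sqrt(-350146) = I*sqrt(350146)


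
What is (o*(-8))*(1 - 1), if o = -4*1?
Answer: 0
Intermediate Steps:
o = -4
(o*(-8))*(1 - 1) = (-4*(-8))*(1 - 1) = 32*0 = 0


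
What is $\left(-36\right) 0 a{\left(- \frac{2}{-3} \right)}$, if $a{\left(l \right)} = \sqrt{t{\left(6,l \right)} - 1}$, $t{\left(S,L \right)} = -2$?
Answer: $0$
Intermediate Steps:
$a{\left(l \right)} = i \sqrt{3}$ ($a{\left(l \right)} = \sqrt{-2 - 1} = \sqrt{-3} = i \sqrt{3}$)
$\left(-36\right) 0 a{\left(- \frac{2}{-3} \right)} = \left(-36\right) 0 i \sqrt{3} = 0 i \sqrt{3} = 0$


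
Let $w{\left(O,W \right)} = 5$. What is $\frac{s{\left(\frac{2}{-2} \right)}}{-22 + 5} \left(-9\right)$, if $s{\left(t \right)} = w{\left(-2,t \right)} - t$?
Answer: $\frac{54}{17} \approx 3.1765$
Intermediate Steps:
$s{\left(t \right)} = 5 - t$
$\frac{s{\left(\frac{2}{-2} \right)}}{-22 + 5} \left(-9\right) = \frac{5 - \frac{2}{-2}}{-22 + 5} \left(-9\right) = \frac{5 - 2 \left(- \frac{1}{2}\right)}{-17} \left(-9\right) = \left(5 - -1\right) \left(- \frac{1}{17}\right) \left(-9\right) = \left(5 + 1\right) \left(- \frac{1}{17}\right) \left(-9\right) = 6 \left(- \frac{1}{17}\right) \left(-9\right) = \left(- \frac{6}{17}\right) \left(-9\right) = \frac{54}{17}$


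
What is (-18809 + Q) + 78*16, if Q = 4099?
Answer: -13462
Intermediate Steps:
(-18809 + Q) + 78*16 = (-18809 + 4099) + 78*16 = -14710 + 1248 = -13462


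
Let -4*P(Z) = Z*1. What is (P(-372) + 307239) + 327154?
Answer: 634486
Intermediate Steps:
P(Z) = -Z/4
(P(-372) + 307239) + 327154 = (-¼*(-372) + 307239) + 327154 = (93 + 307239) + 327154 = 307332 + 327154 = 634486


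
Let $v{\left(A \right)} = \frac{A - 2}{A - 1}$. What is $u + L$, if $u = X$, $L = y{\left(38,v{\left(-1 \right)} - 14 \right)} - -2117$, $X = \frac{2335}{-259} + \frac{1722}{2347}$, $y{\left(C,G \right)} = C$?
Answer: $\frac{1304932068}{607873} \approx 2146.7$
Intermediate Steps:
$v{\left(A \right)} = \frac{-2 + A}{-1 + A}$
$X = - \frac{5034247}{607873}$ ($X = 2335 \left(- \frac{1}{259}\right) + 1722 \cdot \frac{1}{2347} = - \frac{2335}{259} + \frac{1722}{2347} = - \frac{5034247}{607873} \approx -8.2817$)
$L = 2155$ ($L = 38 - -2117 = 38 + 2117 = 2155$)
$u = - \frac{5034247}{607873} \approx -8.2817$
$u + L = - \frac{5034247}{607873} + 2155 = \frac{1304932068}{607873}$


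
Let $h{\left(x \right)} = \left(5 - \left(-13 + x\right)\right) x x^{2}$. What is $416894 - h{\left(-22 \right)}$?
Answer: $842814$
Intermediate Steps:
$h{\left(x \right)} = x^{3} \left(18 - x\right)$ ($h{\left(x \right)} = \left(18 - x\right) x x^{2} = x \left(18 - x\right) x^{2} = x^{3} \left(18 - x\right)$)
$416894 - h{\left(-22 \right)} = 416894 - \left(-22\right)^{3} \left(18 - -22\right) = 416894 - - 10648 \left(18 + 22\right) = 416894 - \left(-10648\right) 40 = 416894 - -425920 = 416894 + 425920 = 842814$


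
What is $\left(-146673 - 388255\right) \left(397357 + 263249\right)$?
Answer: $-353376646368$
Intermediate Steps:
$\left(-146673 - 388255\right) \left(397357 + 263249\right) = \left(-534928\right) 660606 = -353376646368$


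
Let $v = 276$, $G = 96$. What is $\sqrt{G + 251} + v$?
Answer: $276 + \sqrt{347} \approx 294.63$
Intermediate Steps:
$\sqrt{G + 251} + v = \sqrt{96 + 251} + 276 = \sqrt{347} + 276 = 276 + \sqrt{347}$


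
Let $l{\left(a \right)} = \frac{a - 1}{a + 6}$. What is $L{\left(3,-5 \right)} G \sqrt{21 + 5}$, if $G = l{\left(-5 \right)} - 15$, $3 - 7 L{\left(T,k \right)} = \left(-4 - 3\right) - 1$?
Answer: $- 33 \sqrt{26} \approx -168.27$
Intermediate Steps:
$l{\left(a \right)} = \frac{-1 + a}{6 + a}$
$L{\left(T,k \right)} = \frac{11}{7}$ ($L{\left(T,k \right)} = \frac{3}{7} - \frac{\left(-4 - 3\right) - 1}{7} = \frac{3}{7} - \frac{-7 - 1}{7} = \frac{3}{7} - - \frac{8}{7} = \frac{3}{7} + \frac{8}{7} = \frac{11}{7}$)
$G = -21$ ($G = \frac{-1 - 5}{6 - 5} - 15 = 1^{-1} \left(-6\right) - 15 = 1 \left(-6\right) - 15 = -6 - 15 = -21$)
$L{\left(3,-5 \right)} G \sqrt{21 + 5} = \frac{11}{7} \left(-21\right) \sqrt{21 + 5} = - 33 \sqrt{26}$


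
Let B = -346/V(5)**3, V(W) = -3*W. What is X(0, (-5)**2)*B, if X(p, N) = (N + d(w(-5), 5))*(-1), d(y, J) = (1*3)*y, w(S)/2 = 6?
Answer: -21106/3375 ≈ -6.2536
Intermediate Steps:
w(S) = 12 (w(S) = 2*6 = 12)
d(y, J) = 3*y
X(p, N) = -36 - N (X(p, N) = (N + 3*12)*(-1) = (N + 36)*(-1) = (36 + N)*(-1) = -36 - N)
B = 346/3375 (B = -346/((-3*5)**3) = -346/((-15)**3) = -346/(-3375) = -346*(-1/3375) = 346/3375 ≈ 0.10252)
X(0, (-5)**2)*B = (-36 - 1*(-5)**2)*(346/3375) = (-36 - 1*25)*(346/3375) = (-36 - 25)*(346/3375) = -61*346/3375 = -21106/3375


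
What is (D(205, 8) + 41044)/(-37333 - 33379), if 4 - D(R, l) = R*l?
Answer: -4926/8839 ≈ -0.55730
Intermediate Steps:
D(R, l) = 4 - R*l
(D(205, 8) + 41044)/(-37333 - 33379) = ((4 - 1*205*8) + 41044)/(-37333 - 33379) = ((4 - 1640) + 41044)/(-70712) = (-1636 + 41044)*(-1/70712) = 39408*(-1/70712) = -4926/8839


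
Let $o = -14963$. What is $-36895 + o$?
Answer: $-51858$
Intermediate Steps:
$-36895 + o = -36895 - 14963 = -51858$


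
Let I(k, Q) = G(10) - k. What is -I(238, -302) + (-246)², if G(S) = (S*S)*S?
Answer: 59754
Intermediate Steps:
G(S) = S³ (G(S) = S²*S = S³)
I(k, Q) = 1000 - k (I(k, Q) = 10³ - k = 1000 - k)
-I(238, -302) + (-246)² = -(1000 - 1*238) + (-246)² = -(1000 - 238) + 60516 = -1*762 + 60516 = -762 + 60516 = 59754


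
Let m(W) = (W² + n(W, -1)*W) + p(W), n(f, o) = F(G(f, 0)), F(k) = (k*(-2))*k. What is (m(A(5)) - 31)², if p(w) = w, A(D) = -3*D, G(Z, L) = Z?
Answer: 48011041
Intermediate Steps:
F(k) = -2*k² (F(k) = (-2*k)*k = -2*k²)
n(f, o) = -2*f²
m(W) = W + W² - 2*W³ (m(W) = (W² + (-2*W²)*W) + W = (W² - 2*W³) + W = W + W² - 2*W³)
(m(A(5)) - 31)² = ((-3*5)*(1 - 3*5 - 2*(-3*5)²) - 31)² = (-15*(1 - 15 - 2*(-15)²) - 31)² = (-15*(1 - 15 - 2*225) - 31)² = (-15*(1 - 15 - 450) - 31)² = (-15*(-464) - 31)² = (6960 - 31)² = 6929² = 48011041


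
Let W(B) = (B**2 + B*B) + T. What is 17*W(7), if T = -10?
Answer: 1496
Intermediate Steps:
W(B) = -10 + 2*B**2 (W(B) = (B**2 + B*B) - 10 = (B**2 + B**2) - 10 = 2*B**2 - 10 = -10 + 2*B**2)
17*W(7) = 17*(-10 + 2*7**2) = 17*(-10 + 2*49) = 17*(-10 + 98) = 17*88 = 1496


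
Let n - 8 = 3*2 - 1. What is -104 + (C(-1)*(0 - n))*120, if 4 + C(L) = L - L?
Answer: 6136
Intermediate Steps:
C(L) = -4 (C(L) = -4 + (L - L) = -4 + 0 = -4)
n = 13 (n = 8 + (3*2 - 1) = 8 + (6 - 1) = 8 + 5 = 13)
-104 + (C(-1)*(0 - n))*120 = -104 - 4*(0 - 1*13)*120 = -104 - 4*(0 - 13)*120 = -104 - 4*(-13)*120 = -104 + 52*120 = -104 + 6240 = 6136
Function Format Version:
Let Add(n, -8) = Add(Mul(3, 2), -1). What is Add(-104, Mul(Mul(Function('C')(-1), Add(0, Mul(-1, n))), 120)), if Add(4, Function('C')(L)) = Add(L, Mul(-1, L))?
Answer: 6136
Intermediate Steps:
Function('C')(L) = -4 (Function('C')(L) = Add(-4, Add(L, Mul(-1, L))) = Add(-4, 0) = -4)
n = 13 (n = Add(8, Add(Mul(3, 2), -1)) = Add(8, Add(6, -1)) = Add(8, 5) = 13)
Add(-104, Mul(Mul(Function('C')(-1), Add(0, Mul(-1, n))), 120)) = Add(-104, Mul(Mul(-4, Add(0, Mul(-1, 13))), 120)) = Add(-104, Mul(Mul(-4, Add(0, -13)), 120)) = Add(-104, Mul(Mul(-4, -13), 120)) = Add(-104, Mul(52, 120)) = Add(-104, 6240) = 6136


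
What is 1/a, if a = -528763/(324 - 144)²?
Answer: -32400/528763 ≈ -0.061275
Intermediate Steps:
a = -528763/32400 (a = -528763/(180²) = -528763/32400 ≈ -16.320)
1/a = 1/(-528763/32400) = -32400/528763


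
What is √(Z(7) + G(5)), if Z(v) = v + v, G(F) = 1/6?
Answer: √510/6 ≈ 3.7639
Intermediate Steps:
G(F) = ⅙
Z(v) = 2*v
√(Z(7) + G(5)) = √(2*7 + ⅙) = √(14 + ⅙) = √(85/6) = √510/6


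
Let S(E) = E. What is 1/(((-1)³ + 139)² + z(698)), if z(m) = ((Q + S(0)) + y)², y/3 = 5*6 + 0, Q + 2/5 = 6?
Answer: 25/704584 ≈ 3.5482e-5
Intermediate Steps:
Q = 28/5 (Q = -⅖ + 6 = 28/5 ≈ 5.6000)
y = 90 (y = 3*(5*6 + 0) = 3*(30 + 0) = 3*30 = 90)
z(m) = 228484/25 (z(m) = ((28/5 + 0) + 90)² = (28/5 + 90)² = (478/5)² = 228484/25)
1/(((-1)³ + 139)² + z(698)) = 1/(((-1)³ + 139)² + 228484/25) = 1/((-1 + 139)² + 228484/25) = 1/(138² + 228484/25) = 1/(19044 + 228484/25) = 1/(704584/25) = 25/704584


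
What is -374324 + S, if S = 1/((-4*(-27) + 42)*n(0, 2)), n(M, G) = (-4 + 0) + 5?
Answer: -56148599/150 ≈ -3.7432e+5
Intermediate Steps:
n(M, G) = 1 (n(M, G) = -4 + 5 = 1)
S = 1/150 (S = 1/((-4*(-27) + 42)*1) = 1/((108 + 42)*1) = 1/(150*1) = 1/150 ≈ 0.0066667)
-374324 + S = -374324 + 1/150 = -56148599/150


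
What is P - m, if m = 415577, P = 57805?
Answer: -357772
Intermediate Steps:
P - m = 57805 - 1*415577 = 57805 - 415577 = -357772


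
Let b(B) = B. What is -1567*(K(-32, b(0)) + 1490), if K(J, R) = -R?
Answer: -2334830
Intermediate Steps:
-1567*(K(-32, b(0)) + 1490) = -1567*(-1*0 + 1490) = -1567*(0 + 1490) = -1567*1490 = -2334830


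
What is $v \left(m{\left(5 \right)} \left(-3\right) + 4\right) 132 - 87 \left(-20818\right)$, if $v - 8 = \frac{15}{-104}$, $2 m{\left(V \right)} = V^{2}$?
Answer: $\frac{92374245}{52} \approx 1.7764 \cdot 10^{6}$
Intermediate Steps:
$m{\left(V \right)} = \frac{V^{2}}{2}$
$v = \frac{817}{104}$ ($v = 8 + \frac{15}{-104} = 8 + 15 \left(- \frac{1}{104}\right) = 8 - \frac{15}{104} = \frac{817}{104} \approx 7.8558$)
$v \left(m{\left(5 \right)} \left(-3\right) + 4\right) 132 - 87 \left(-20818\right) = \frac{817 \left(\frac{5^{2}}{2} \left(-3\right) + 4\right)}{104} \cdot 132 - 87 \left(-20818\right) = \frac{817 \left(\frac{1}{2} \cdot 25 \left(-3\right) + 4\right)}{104} \cdot 132 - -1811166 = \frac{817 \left(\frac{25}{2} \left(-3\right) + 4\right)}{104} \cdot 132 + 1811166 = \frac{817 \left(- \frac{75}{2} + 4\right)}{104} \cdot 132 + 1811166 = \frac{817}{104} \left(- \frac{67}{2}\right) 132 + 1811166 = \left(- \frac{54739}{208}\right) 132 + 1811166 = - \frac{1806387}{52} + 1811166 = \frac{92374245}{52}$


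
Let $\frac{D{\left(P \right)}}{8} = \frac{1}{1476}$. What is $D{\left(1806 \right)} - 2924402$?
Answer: $- \frac{1079104336}{369} \approx -2.9244 \cdot 10^{6}$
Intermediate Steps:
$D{\left(P \right)} = \frac{2}{369}$ ($D{\left(P \right)} = \frac{8}{1476} = 8 \cdot \frac{1}{1476} = \frac{2}{369}$)
$D{\left(1806 \right)} - 2924402 = \frac{2}{369} - 2924402 = - \frac{1079104336}{369}$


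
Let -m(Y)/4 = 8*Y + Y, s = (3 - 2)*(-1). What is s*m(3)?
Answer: 108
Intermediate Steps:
s = -1 (s = 1*(-1) = -1)
m(Y) = -36*Y (m(Y) = -4*(8*Y + Y) = -36*Y)
s*m(3) = -(-36)*3 = -1*(-108) = 108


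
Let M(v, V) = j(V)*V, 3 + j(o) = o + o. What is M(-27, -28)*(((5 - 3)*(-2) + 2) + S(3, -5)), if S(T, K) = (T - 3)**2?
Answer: -3304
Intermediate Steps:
j(o) = -3 + 2*o (j(o) = -3 + (o + o) = -3 + 2*o)
M(v, V) = V*(-3 + 2*V) (M(v, V) = (-3 + 2*V)*V = V*(-3 + 2*V))
S(T, K) = (-3 + T)**2
M(-27, -28)*(((5 - 3)*(-2) + 2) + S(3, -5)) = (-28*(-3 + 2*(-28)))*(((5 - 3)*(-2) + 2) + (-3 + 3)**2) = (-28*(-3 - 56))*((2*(-2) + 2) + 0**2) = (-28*(-59))*((-4 + 2) + 0) = 1652*(-2 + 0) = 1652*(-2) = -3304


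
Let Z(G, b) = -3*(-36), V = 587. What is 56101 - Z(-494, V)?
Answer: 55993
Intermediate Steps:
Z(G, b) = 108
56101 - Z(-494, V) = 56101 - 1*108 = 56101 - 108 = 55993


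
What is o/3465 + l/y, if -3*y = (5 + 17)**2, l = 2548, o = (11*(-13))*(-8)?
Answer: -589381/38115 ≈ -15.463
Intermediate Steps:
o = 1144 (o = -143*(-8) = 1144)
y = -484/3 (y = -(5 + 17)**2/3 = -1/3*22**2 = -1/3*484 = -484/3 ≈ -161.33)
o/3465 + l/y = 1144/3465 + 2548/(-484/3) = 1144*(1/3465) + 2548*(-3/484) = 104/315 - 1911/121 = -589381/38115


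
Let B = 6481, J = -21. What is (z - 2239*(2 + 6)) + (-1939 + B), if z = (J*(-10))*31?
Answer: -6860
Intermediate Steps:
z = 6510 (z = -21*(-10)*31 = 210*31 = 6510)
(z - 2239*(2 + 6)) + (-1939 + B) = (6510 - 2239*(2 + 6)) + (-1939 + 6481) = (6510 - 2239*8) + 4542 = (6510 - 17912) + 4542 = -11402 + 4542 = -6860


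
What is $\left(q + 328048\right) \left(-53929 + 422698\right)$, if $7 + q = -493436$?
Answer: $-60992548755$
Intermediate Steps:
$q = -493443$ ($q = -7 - 493436 = -493443$)
$\left(q + 328048\right) \left(-53929 + 422698\right) = \left(-493443 + 328048\right) \left(-53929 + 422698\right) = \left(-165395\right) 368769 = -60992548755$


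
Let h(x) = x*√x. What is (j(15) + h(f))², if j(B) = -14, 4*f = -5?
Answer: 12419/64 + 35*I*√5/2 ≈ 194.05 + 39.131*I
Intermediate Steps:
f = -5/4 (f = (¼)*(-5) = -5/4 ≈ -1.2500)
h(x) = x^(3/2)
(j(15) + h(f))² = (-14 + (-5/4)^(3/2))² = (-14 - 5*I*√5/8)²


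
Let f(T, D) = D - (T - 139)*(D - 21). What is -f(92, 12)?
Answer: 411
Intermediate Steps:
f(T, D) = D - (-139 + T)*(-21 + D)
-f(92, 12) = -(-2919 + 21*92 + 140*12 - 1*12*92) = -(-2919 + 1932 + 1680 - 1104) = -1*(-411) = 411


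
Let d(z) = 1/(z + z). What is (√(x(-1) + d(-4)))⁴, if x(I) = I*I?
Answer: 49/64 ≈ 0.76563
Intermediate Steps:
d(z) = 1/(2*z)
x(I) = I²
(√(x(-1) + d(-4)))⁴ = (√((-1)² + (½)/(-4)))⁴ = (√(1 + (½)*(-¼)))⁴ = (√(1 - ⅛))⁴ = (√(7/8))⁴ = (√14/4)⁴ = 49/64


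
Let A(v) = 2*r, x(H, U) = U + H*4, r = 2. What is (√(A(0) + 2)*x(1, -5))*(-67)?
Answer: 67*√6 ≈ 164.12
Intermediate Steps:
x(H, U) = U + 4*H
A(v) = 4 (A(v) = 2*2 = 4)
(√(A(0) + 2)*x(1, -5))*(-67) = (√(4 + 2)*(-5 + 4*1))*(-67) = (√6*(-5 + 4))*(-67) = (√6*(-1))*(-67) = -√6*(-67) = 67*√6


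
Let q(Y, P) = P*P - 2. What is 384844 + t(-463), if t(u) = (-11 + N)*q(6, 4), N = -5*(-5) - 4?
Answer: 384984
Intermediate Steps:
N = 21 (N = 25 - 4 = 21)
q(Y, P) = -2 + P**2 (q(Y, P) = P**2 - 2 = -2 + P**2)
t(u) = 140 (t(u) = (-11 + 21)*(-2 + 4**2) = 10*(-2 + 16) = 10*14 = 140)
384844 + t(-463) = 384844 + 140 = 384984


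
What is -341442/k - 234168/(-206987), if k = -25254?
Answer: 386806737/26400251 ≈ 14.652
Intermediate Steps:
-341442/k - 234168/(-206987) = -341442/(-25254) - 234168/(-206987) = -341442*(-1/25254) - 234168*(-1/206987) = 18969/1403 + 21288/18817 = 386806737/26400251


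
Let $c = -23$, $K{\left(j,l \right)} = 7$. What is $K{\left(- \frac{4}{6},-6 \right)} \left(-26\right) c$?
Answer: $4186$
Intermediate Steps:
$K{\left(- \frac{4}{6},-6 \right)} \left(-26\right) c = 7 \left(-26\right) \left(-23\right) = \left(-182\right) \left(-23\right) = 4186$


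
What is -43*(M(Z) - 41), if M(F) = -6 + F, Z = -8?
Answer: 2365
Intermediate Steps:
-43*(M(Z) - 41) = -43*((-6 - 8) - 41) = -43*(-14 - 41) = -43*(-55) = 2365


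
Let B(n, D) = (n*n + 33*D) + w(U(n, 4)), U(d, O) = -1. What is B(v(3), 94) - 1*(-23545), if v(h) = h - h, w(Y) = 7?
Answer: 26654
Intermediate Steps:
v(h) = 0
B(n, D) = 7 + n² + 33*D (B(n, D) = (n*n + 33*D) + 7 = (n² + 33*D) + 7 = 7 + n² + 33*D)
B(v(3), 94) - 1*(-23545) = (7 + 0² + 33*94) - 1*(-23545) = (7 + 0 + 3102) + 23545 = 3109 + 23545 = 26654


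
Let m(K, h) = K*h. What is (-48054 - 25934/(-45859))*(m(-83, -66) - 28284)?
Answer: 50257182000312/45859 ≈ 1.0959e+9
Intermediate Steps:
(-48054 - 25934/(-45859))*(m(-83, -66) - 28284) = (-48054 - 25934/(-45859))*(-83*(-66) - 28284) = (-48054 - 25934*(-1/45859))*(5478 - 28284) = (-48054 + 25934/45859)*(-22806) = -2203682452/45859*(-22806) = 50257182000312/45859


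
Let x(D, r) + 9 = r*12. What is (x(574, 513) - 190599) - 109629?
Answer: -294081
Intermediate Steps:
x(D, r) = -9 + 12*r (x(D, r) = -9 + r*12 = -9 + 12*r)
(x(574, 513) - 190599) - 109629 = ((-9 + 12*513) - 190599) - 109629 = ((-9 + 6156) - 190599) - 109629 = (6147 - 190599) - 109629 = -184452 - 109629 = -294081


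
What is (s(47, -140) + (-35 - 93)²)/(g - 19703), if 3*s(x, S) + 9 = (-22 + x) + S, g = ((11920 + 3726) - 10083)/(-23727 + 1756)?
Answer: -269298547/324675132 ≈ -0.82944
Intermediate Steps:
g = -5563/21971 (g = (15646 - 10083)/(-21971) = 5563*(-1/21971) = -5563/21971 ≈ -0.25320)
s(x, S) = -31/3 + S/3 + x/3 (s(x, S) = -3 + ((-22 + x) + S)/3 = -3 + (-22 + S + x)/3 = -3 + (-22/3 + S/3 + x/3) = -31/3 + S/3 + x/3)
(s(47, -140) + (-35 - 93)²)/(g - 19703) = ((-31/3 + (⅓)*(-140) + (⅓)*47) + (-35 - 93)²)/(-5563/21971 - 19703) = ((-31/3 - 140/3 + 47/3) + (-128)²)/(-432900176/21971) = (-124/3 + 16384)*(-21971/432900176) = (49028/3)*(-21971/432900176) = -269298547/324675132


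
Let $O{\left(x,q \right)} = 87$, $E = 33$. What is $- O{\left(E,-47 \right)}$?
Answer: $-87$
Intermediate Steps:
$- O{\left(E,-47 \right)} = \left(-1\right) 87 = -87$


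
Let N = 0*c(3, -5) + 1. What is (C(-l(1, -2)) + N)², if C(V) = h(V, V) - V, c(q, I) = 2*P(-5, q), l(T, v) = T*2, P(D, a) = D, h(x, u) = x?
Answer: 1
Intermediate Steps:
l(T, v) = 2*T
c(q, I) = -10 (c(q, I) = 2*(-5) = -10)
C(V) = 0 (C(V) = V - V = 0)
N = 1 (N = 0*(-10) + 1 = 0 + 1 = 1)
(C(-l(1, -2)) + N)² = (0 + 1)² = 1² = 1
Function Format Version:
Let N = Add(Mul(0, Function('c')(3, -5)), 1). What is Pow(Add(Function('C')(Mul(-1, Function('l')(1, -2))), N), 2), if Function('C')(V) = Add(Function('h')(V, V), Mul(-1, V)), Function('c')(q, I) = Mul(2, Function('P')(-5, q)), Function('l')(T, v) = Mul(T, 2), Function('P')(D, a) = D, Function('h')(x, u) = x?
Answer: 1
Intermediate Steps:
Function('l')(T, v) = Mul(2, T)
Function('c')(q, I) = -10 (Function('c')(q, I) = Mul(2, -5) = -10)
Function('C')(V) = 0 (Function('C')(V) = Add(V, Mul(-1, V)) = 0)
N = 1 (N = Add(Mul(0, -10), 1) = Add(0, 1) = 1)
Pow(Add(Function('C')(Mul(-1, Function('l')(1, -2))), N), 2) = Pow(Add(0, 1), 2) = Pow(1, 2) = 1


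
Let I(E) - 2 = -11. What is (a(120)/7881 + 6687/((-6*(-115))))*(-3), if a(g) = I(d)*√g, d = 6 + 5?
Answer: -6687/230 + 18*√30/2627 ≈ -29.036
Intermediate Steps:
d = 11
I(E) = -9 (I(E) = 2 - 11 = -9)
a(g) = -9*√g
(a(120)/7881 + 6687/((-6*(-115))))*(-3) = (-18*√30/7881 + 6687/((-6*(-115))))*(-3) = (-18*√30*(1/7881) + 6687/690)*(-3) = (-18*√30*(1/7881) + 6687*(1/690))*(-3) = (-6*√30/2627 + 2229/230)*(-3) = (2229/230 - 6*√30/2627)*(-3) = -6687/230 + 18*√30/2627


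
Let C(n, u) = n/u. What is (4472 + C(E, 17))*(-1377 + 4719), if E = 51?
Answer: 14955450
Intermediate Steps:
(4472 + C(E, 17))*(-1377 + 4719) = (4472 + 51/17)*(-1377 + 4719) = (4472 + 51*(1/17))*3342 = (4472 + 3)*3342 = 4475*3342 = 14955450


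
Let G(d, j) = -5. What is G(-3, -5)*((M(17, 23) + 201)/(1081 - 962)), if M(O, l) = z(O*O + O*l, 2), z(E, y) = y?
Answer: -145/17 ≈ -8.5294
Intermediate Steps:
M(O, l) = 2
G(-3, -5)*((M(17, 23) + 201)/(1081 - 962)) = -5*(2 + 201)/(1081 - 962) = -1015/119 = -5*29/17 = -145/17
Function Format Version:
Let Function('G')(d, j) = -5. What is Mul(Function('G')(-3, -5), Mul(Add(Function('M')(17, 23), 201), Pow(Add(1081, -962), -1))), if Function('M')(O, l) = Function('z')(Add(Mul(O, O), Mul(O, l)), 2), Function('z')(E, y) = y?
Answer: Rational(-145, 17) ≈ -8.5294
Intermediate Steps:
Function('M')(O, l) = 2
Mul(Function('G')(-3, -5), Mul(Add(Function('M')(17, 23), 201), Pow(Add(1081, -962), -1))) = Mul(-5, Mul(Add(2, 201), Pow(Add(1081, -962), -1))) = Mul(-5, Mul(203, Pow(119, -1))) = Mul(-5, Mul(203, Rational(1, 119))) = Mul(-5, Rational(29, 17)) = Rational(-145, 17)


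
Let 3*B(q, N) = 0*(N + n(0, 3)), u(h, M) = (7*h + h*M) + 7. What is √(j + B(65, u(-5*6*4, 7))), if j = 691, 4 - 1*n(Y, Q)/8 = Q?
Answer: √691 ≈ 26.287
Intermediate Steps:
n(Y, Q) = 32 - 8*Q
u(h, M) = 7 + 7*h + M*h (u(h, M) = (7*h + M*h) + 7 = 7 + 7*h + M*h)
B(q, N) = 0 (B(q, N) = (0*(N + (32 - 8*3)))/3 = (0*(N + (32 - 24)))/3 = (0*(N + 8))/3 = (0*(8 + N))/3 = (⅓)*0 = 0)
√(j + B(65, u(-5*6*4, 7))) = √(691 + 0) = √691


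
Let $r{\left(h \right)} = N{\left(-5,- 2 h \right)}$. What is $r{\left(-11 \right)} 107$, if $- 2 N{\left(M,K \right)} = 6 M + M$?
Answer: $\frac{3745}{2} \approx 1872.5$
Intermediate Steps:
$N{\left(M,K \right)} = - \frac{7 M}{2}$ ($N{\left(M,K \right)} = - \frac{6 M + M}{2} = - \frac{7 M}{2}$)
$r{\left(h \right)} = \frac{35}{2}$ ($r{\left(h \right)} = \left(- \frac{7}{2}\right) \left(-5\right) = \frac{35}{2}$)
$r{\left(-11 \right)} 107 = \frac{35}{2} \cdot 107 = \frac{3745}{2}$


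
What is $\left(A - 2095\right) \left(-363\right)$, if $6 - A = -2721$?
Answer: $-229416$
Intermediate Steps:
$A = 2727$ ($A = 6 - -2721 = 6 + 2721 = 2727$)
$\left(A - 2095\right) \left(-363\right) = \left(2727 - 2095\right) \left(-363\right) = 632 \left(-363\right) = -229416$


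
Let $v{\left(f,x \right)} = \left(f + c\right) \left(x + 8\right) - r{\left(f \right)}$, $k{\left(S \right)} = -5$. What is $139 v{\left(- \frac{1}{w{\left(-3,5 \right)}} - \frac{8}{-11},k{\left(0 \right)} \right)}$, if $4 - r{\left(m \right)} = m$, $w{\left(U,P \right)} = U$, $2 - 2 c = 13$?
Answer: $- \frac{149147}{66} \approx -2259.8$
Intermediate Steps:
$c = - \frac{11}{2}$ ($c = 1 - \frac{13}{2} = - \frac{11}{2} \approx -5.5$)
$r{\left(m \right)} = 4 - m$
$v{\left(f,x \right)} = -4 + f + \left(8 + x\right) \left(- \frac{11}{2} + f\right)$ ($v{\left(f,x \right)} = \left(f - \frac{11}{2}\right) \left(x + 8\right) - \left(4 - f\right) = \left(- \frac{11}{2} + f\right) \left(8 + x\right) + \left(-4 + f\right) = \left(8 + x\right) \left(- \frac{11}{2} + f\right) + \left(-4 + f\right) = -4 + f + \left(8 + x\right) \left(- \frac{11}{2} + f\right)$)
$139 v{\left(- \frac{1}{w{\left(-3,5 \right)}} - \frac{8}{-11},k{\left(0 \right)} \right)} = 139 \left(-48 + 9 \left(- \frac{1}{-3} - \frac{8}{-11}\right) - - \frac{55}{2} + \left(- \frac{1}{-3} - \frac{8}{-11}\right) \left(-5\right)\right) = 139 \left(-48 + 9 \left(\left(-1\right) \left(- \frac{1}{3}\right) - - \frac{8}{11}\right) + \frac{55}{2} + \left(\left(-1\right) \left(- \frac{1}{3}\right) - - \frac{8}{11}\right) \left(-5\right)\right) = 139 \left(-48 + 9 \left(\frac{1}{3} + \frac{8}{11}\right) + \frac{55}{2} + \left(\frac{1}{3} + \frac{8}{11}\right) \left(-5\right)\right) = 139 \left(-48 + 9 \cdot \frac{35}{33} + \frac{55}{2} + \frac{35}{33} \left(-5\right)\right) = 139 \left(-48 + \frac{105}{11} + \frac{55}{2} - \frac{175}{33}\right) = 139 \left(- \frac{1073}{66}\right) = - \frac{149147}{66}$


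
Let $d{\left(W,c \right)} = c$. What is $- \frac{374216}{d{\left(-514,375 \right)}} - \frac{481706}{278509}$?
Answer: $- \frac{104403163694}{104440875} \approx -999.64$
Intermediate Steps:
$- \frac{374216}{d{\left(-514,375 \right)}} - \frac{481706}{278509} = - \frac{374216}{375} - \frac{481706}{278509} = - \frac{104403163694}{104440875}$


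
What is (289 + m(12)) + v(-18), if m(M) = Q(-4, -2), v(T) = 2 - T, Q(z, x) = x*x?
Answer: 313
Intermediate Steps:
Q(z, x) = x²
m(M) = 4 (m(M) = (-2)² = 4)
(289 + m(12)) + v(-18) = (289 + 4) + (2 - 1*(-18)) = 293 + (2 + 18) = 293 + 20 = 313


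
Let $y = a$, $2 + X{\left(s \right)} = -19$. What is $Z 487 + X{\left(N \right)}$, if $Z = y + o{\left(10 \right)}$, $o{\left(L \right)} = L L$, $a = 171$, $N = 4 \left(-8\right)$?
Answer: $131956$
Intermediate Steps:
$N = -32$
$X{\left(s \right)} = -21$ ($X{\left(s \right)} = -2 - 19 = -21$)
$o{\left(L \right)} = L^{2}$
$y = 171$
$Z = 271$ ($Z = 171 + 10^{2} = 171 + 100 = 271$)
$Z 487 + X{\left(N \right)} = 271 \cdot 487 - 21 = 131977 - 21 = 131956$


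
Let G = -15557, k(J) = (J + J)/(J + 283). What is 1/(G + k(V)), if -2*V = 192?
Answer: -187/2909351 ≈ -6.4275e-5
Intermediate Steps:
V = -96 (V = -½*192 = -96)
k(J) = 2*J/(283 + J) (k(J) = (2*J)/(283 + J) = 2*J/(283 + J))
1/(G + k(V)) = 1/(-15557 + 2*(-96)/(283 - 96)) = 1/(-15557 + 2*(-96)/187) = 1/(-15557 + 2*(-96)*(1/187)) = 1/(-15557 - 192/187) = 1/(-2909351/187) = -187/2909351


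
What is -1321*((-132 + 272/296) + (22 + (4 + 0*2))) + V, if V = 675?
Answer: 5161023/37 ≈ 1.3949e+5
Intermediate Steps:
-1321*((-132 + 272/296) + (22 + (4 + 0*2))) + V = -1321*((-132 + 272/296) + (22 + (4 + 0*2))) + 675 = -1321*((-132 + 272*(1/296)) + (22 + (4 + 0))) + 675 = -1321*((-132 + 34/37) + (22 + 4)) + 675 = -1321*(-4850/37 + 26) + 675 = -1321*(-3888/37) + 675 = 5136048/37 + 675 = 5161023/37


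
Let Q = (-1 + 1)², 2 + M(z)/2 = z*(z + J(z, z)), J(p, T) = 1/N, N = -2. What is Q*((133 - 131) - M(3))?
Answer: 0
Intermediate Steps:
J(p, T) = -½ (J(p, T) = 1/(-2) = -½)
M(z) = -4 + 2*z*(-½ + z) (M(z) = -4 + 2*(z*(z - ½)) = -4 + 2*(z*(-½ + z)) = -4 + 2*z*(-½ + z))
Q = 0 (Q = 0² = 0)
Q*((133 - 131) - M(3)) = 0*((133 - 131) - (-4 - 1*3 + 2*3²)) = 0*(2 - (-4 - 3 + 2*9)) = 0*(2 - (-4 - 3 + 18)) = 0*(2 - 1*11) = 0*(2 - 11) = 0*(-9) = 0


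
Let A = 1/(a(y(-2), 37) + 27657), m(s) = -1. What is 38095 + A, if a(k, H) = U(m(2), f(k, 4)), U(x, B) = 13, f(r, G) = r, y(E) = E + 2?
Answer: 1054088651/27670 ≈ 38095.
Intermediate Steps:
y(E) = 2 + E
a(k, H) = 13
A = 1/27670 (A = 1/(13 + 27657) = 1/27670 ≈ 3.6140e-5)
38095 + A = 38095 + 1/27670 = 1054088651/27670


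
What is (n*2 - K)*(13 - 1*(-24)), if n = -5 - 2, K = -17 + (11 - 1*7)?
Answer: -37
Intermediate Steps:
K = -13 (K = -17 + (11 - 7) = -17 + 4 = -13)
n = -7
(n*2 - K)*(13 - 1*(-24)) = (-7*2 - 1*(-13))*(13 - 1*(-24)) = (-14 + 13)*(13 + 24) = -1*37 = -37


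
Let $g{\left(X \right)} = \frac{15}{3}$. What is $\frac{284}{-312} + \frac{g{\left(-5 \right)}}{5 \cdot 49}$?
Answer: $- \frac{3401}{3822} \approx -0.88985$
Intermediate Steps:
$g{\left(X \right)} = 5$ ($g{\left(X \right)} = 15 \cdot \frac{1}{3} = 5$)
$\frac{284}{-312} + \frac{g{\left(-5 \right)}}{5 \cdot 49} = \frac{284}{-312} + \frac{5}{5 \cdot 49} = 284 \left(- \frac{1}{312}\right) + \frac{5}{245} = - \frac{71}{78} + 5 \cdot \frac{1}{245} = - \frac{71}{78} + \frac{1}{49} = - \frac{3401}{3822}$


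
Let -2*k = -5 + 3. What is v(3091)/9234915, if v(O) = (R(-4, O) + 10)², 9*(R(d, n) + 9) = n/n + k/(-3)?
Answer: 841/6732253035 ≈ 1.2492e-7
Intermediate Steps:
k = 1 (k = -(-5 + 3)/2 = -½*(-2) = 1)
R(d, n) = -241/27 (R(d, n) = -9 + (n/n + 1/(-3))/9 = -9 + (1 + 1*(-⅓))/9 = -9 + (1 - ⅓)/9 = -9 + (⅑)*(⅔) = -9 + 2/27 = -241/27)
v(O) = 841/729 (v(O) = (-241/27 + 10)² = (29/27)² = 841/729)
v(3091)/9234915 = (841/729)/9234915 = (841/729)*(1/9234915) = 841/6732253035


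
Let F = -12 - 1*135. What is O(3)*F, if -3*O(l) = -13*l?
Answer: -1911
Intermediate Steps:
O(l) = 13*l/3 (O(l) = -(-13)*l/3 = 13*l/3)
F = -147 (F = -12 - 135 = -147)
O(3)*F = ((13/3)*3)*(-147) = 13*(-147) = -1911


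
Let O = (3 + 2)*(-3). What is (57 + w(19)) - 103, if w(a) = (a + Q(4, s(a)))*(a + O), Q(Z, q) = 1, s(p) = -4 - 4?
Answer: 34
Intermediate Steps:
s(p) = -8
O = -15 (O = 5*(-3) = -15)
w(a) = (1 + a)*(-15 + a) (w(a) = (a + 1)*(a - 15) = (1 + a)*(-15 + a))
(57 + w(19)) - 103 = (57 + (-15 + 19² - 14*19)) - 103 = (57 + (-15 + 361 - 266)) - 103 = (57 + 80) - 103 = 137 - 103 = 34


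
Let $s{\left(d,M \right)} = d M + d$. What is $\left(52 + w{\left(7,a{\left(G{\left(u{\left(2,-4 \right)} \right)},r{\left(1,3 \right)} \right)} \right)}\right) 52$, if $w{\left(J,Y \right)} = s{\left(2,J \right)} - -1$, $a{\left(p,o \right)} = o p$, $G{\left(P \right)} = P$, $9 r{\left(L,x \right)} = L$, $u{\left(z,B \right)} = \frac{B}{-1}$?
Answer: $3588$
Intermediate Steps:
$u{\left(z,B \right)} = - B$ ($u{\left(z,B \right)} = B \left(-1\right) = - B$)
$r{\left(L,x \right)} = \frac{L}{9}$
$s{\left(d,M \right)} = d + M d$ ($s{\left(d,M \right)} = M d + d = d + M d$)
$w{\left(J,Y \right)} = 3 + 2 J$ ($w{\left(J,Y \right)} = 2 \left(1 + J\right) - -1 = \left(2 + 2 J\right) + 1 = 3 + 2 J$)
$\left(52 + w{\left(7,a{\left(G{\left(u{\left(2,-4 \right)} \right)},r{\left(1,3 \right)} \right)} \right)}\right) 52 = \left(52 + \left(3 + 2 \cdot 7\right)\right) 52 = \left(52 + \left(3 + 14\right)\right) 52 = \left(52 + 17\right) 52 = 69 \cdot 52 = 3588$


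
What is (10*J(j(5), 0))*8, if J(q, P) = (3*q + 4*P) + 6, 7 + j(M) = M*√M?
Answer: -1200 + 1200*√5 ≈ 1483.3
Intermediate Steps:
j(M) = -7 + M^(3/2) (j(M) = -7 + M*√M = -7 + M^(3/2))
J(q, P) = 6 + 3*q + 4*P
(10*J(j(5), 0))*8 = (10*(6 + 3*(-7 + 5^(3/2)) + 4*0))*8 = (10*(6 + 3*(-7 + 5*√5) + 0))*8 = (10*(6 + (-21 + 15*√5) + 0))*8 = (10*(-15 + 15*√5))*8 = (-150 + 150*√5)*8 = -1200 + 1200*√5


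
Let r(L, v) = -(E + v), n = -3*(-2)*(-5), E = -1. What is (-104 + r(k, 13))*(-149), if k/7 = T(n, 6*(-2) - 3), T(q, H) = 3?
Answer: 17284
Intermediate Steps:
n = -30 (n = 6*(-5) = -30)
k = 21 (k = 7*3 = 21)
r(L, v) = 1 - v (r(L, v) = -(-1 + v) = 1 - v)
(-104 + r(k, 13))*(-149) = (-104 + (1 - 1*13))*(-149) = (-104 + (1 - 13))*(-149) = (-104 - 12)*(-149) = -116*(-149) = 17284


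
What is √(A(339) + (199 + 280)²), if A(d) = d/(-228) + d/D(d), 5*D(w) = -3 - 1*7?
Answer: √331065899/38 ≈ 478.82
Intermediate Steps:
D(w) = -2 (D(w) = (-3 - 1*7)/5 = (-3 - 7)/5 = (⅕)*(-10) = -2)
A(d) = -115*d/228 (A(d) = d/(-228) + d/(-2) = d*(-1/228) + d*(-½) = -d/228 - d/2 = -115*d/228)
√(A(339) + (199 + 280)²) = √(-115/228*339 + (199 + 280)²) = √(-12995/76 + 479²) = √(-12995/76 + 229441) = √(17424521/76) = √331065899/38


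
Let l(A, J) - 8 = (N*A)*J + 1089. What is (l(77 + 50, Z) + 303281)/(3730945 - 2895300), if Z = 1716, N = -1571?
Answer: -342066794/835645 ≈ -409.34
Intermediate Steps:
l(A, J) = 1097 - 1571*A*J (l(A, J) = 8 + ((-1571*A)*J + 1089) = 8 + (-1571*A*J + 1089) = 8 + (1089 - 1571*A*J) = 1097 - 1571*A*J)
(l(77 + 50, Z) + 303281)/(3730945 - 2895300) = ((1097 - 1571*(77 + 50)*1716) + 303281)/(3730945 - 2895300) = ((1097 - 1571*127*1716) + 303281)/835645 = ((1097 - 342371172) + 303281)*(1/835645) = (-342370075 + 303281)*(1/835645) = -342066794*1/835645 = -342066794/835645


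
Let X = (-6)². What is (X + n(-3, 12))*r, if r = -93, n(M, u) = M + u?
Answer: -4185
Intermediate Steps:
X = 36
(X + n(-3, 12))*r = (36 + (-3 + 12))*(-93) = (36 + 9)*(-93) = 45*(-93) = -4185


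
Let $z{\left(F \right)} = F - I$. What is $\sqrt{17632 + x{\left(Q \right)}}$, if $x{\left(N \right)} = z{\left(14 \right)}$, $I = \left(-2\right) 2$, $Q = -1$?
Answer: $5 \sqrt{706} \approx 132.85$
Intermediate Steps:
$I = -4$
$z{\left(F \right)} = 4 + F$ ($z{\left(F \right)} = F - -4 = F + 4 = 4 + F$)
$x{\left(N \right)} = 18$ ($x{\left(N \right)} = 4 + 14 = 18$)
$\sqrt{17632 + x{\left(Q \right)}} = \sqrt{17632 + 18} = \sqrt{17650} = 5 \sqrt{706}$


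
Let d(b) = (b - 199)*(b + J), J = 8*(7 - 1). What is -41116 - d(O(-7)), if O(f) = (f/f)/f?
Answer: -1547694/49 ≈ -31586.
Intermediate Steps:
J = 48 (J = 8*6 = 48)
O(f) = 1/f
d(b) = (-199 + b)*(48 + b) (d(b) = (b - 199)*(b + 48) = (-199 + b)*(48 + b))
-41116 - d(O(-7)) = -41116 - (-9552 + (1/(-7))² - 151/(-7)) = -41116 - (-9552 + (-⅐)² - 151*(-⅐)) = -41116 - (-9552 + 1/49 + 151/7) = -41116 - 1*(-466990/49) = -41116 + 466990/49 = -1547694/49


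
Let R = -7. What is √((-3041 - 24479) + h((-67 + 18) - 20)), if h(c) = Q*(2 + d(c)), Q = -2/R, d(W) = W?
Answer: 19*I*√3738/7 ≈ 165.95*I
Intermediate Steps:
Q = 2/7 (Q = -2/(-7) = -2*(-⅐) = 2/7 ≈ 0.28571)
h(c) = 4/7 + 2*c/7 (h(c) = 2*(2 + c)/7 = 4/7 + 2*c/7)
√((-3041 - 24479) + h((-67 + 18) - 20)) = √((-3041 - 24479) + (4/7 + 2*((-67 + 18) - 20)/7)) = √(-27520 + (4/7 + 2*(-49 - 20)/7)) = √(-27520 + (4/7 + (2/7)*(-69))) = √(-27520 + (4/7 - 138/7)) = √(-27520 - 134/7) = √(-192774/7) = 19*I*√3738/7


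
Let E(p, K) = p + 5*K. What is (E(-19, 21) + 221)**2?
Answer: 94249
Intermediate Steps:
(E(-19, 21) + 221)**2 = ((-19 + 5*21) + 221)**2 = ((-19 + 105) + 221)**2 = (86 + 221)**2 = 307**2 = 94249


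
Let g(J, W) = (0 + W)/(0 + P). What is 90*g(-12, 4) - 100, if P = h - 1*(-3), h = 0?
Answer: 20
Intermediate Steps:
P = 3 (P = 0 - 1*(-3) = 0 + 3 = 3)
g(J, W) = W/3 (g(J, W) = (0 + W)/(0 + 3) = W/3)
90*g(-12, 4) - 100 = 90*((1/3)*4) - 100 = 90*(4/3) - 100 = 120 - 100 = 20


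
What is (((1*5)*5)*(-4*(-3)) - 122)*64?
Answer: 11392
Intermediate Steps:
(((1*5)*5)*(-4*(-3)) - 122)*64 = ((5*5)*12 - 122)*64 = (25*12 - 122)*64 = (300 - 122)*64 = 178*64 = 11392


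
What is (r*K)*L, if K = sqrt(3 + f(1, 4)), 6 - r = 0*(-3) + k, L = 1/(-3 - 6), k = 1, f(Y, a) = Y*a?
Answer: -5*sqrt(7)/9 ≈ -1.4699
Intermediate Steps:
L = -1/9 (L = 1/(-9) = -1/9 ≈ -0.11111)
r = 5 (r = 6 - (0*(-3) + 1) = 6 - (0 + 1) = 6 - 1*1 = 6 - 1 = 5)
K = sqrt(7) (K = sqrt(3 + 1*4) = sqrt(3 + 4) = sqrt(7) ≈ 2.6458)
(r*K)*L = (5*sqrt(7))*(-1/9) = -5*sqrt(7)/9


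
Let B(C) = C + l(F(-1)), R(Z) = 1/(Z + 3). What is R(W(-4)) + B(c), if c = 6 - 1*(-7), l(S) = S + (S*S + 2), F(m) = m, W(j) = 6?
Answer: 136/9 ≈ 15.111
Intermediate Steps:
R(Z) = 1/(3 + Z)
l(S) = 2 + S + S² (l(S) = S + (S² + 2) = S + (2 + S²) = 2 + S + S²)
c = 13 (c = 6 + 7 = 13)
B(C) = 2 + C (B(C) = C + (2 - 1 + (-1)²) = C + (2 - 1 + 1) = C + 2 = 2 + C)
R(W(-4)) + B(c) = 1/(3 + 6) + (2 + 13) = 1/9 + 15 = ⅑ + 15 = 136/9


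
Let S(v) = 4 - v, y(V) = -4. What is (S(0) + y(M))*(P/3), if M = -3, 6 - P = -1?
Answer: 0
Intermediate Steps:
P = 7 (P = 6 - 1*(-1) = 6 + 1 = 7)
(S(0) + y(M))*(P/3) = ((4 - 1*0) - 4)*(7/3) = ((4 + 0) - 4)*(7*(⅓)) = (4 - 4)*(7/3) = 0*(7/3) = 0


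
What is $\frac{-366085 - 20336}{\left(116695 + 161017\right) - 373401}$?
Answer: $\frac{386421}{95689} \approx 4.0383$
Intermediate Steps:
$\frac{-366085 - 20336}{\left(116695 + 161017\right) - 373401} = - \frac{386421}{277712 - 373401} = - \frac{386421}{-95689} = \left(-386421\right) \left(- \frac{1}{95689}\right) = \frac{386421}{95689}$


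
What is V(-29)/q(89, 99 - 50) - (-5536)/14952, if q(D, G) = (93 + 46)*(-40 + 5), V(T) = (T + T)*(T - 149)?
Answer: -2275568/1298955 ≈ -1.7518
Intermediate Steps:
V(T) = 2*T*(-149 + T) (V(T) = (2*T)*(-149 + T) = 2*T*(-149 + T))
q(D, G) = -4865 (q(D, G) = 139*(-35) = -4865)
V(-29)/q(89, 99 - 50) - (-5536)/14952 = (2*(-29)*(-149 - 29))/(-4865) - (-5536)/14952 = (2*(-29)*(-178))*(-1/4865) - (-5536)/14952 = 10324*(-1/4865) - 1*(-692/1869) = -10324/4865 + 692/1869 = -2275568/1298955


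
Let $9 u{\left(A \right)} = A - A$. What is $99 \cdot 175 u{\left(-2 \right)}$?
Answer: $0$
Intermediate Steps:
$u{\left(A \right)} = 0$ ($u{\left(A \right)} = \frac{A - A}{9} = \frac{1}{9} \cdot 0 = 0$)
$99 \cdot 175 u{\left(-2 \right)} = 99 \cdot 175 \cdot 0 = 17325 \cdot 0 = 0$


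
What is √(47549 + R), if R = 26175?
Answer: 2*√18431 ≈ 271.52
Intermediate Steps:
√(47549 + R) = √(47549 + 26175) = √73724 = 2*√18431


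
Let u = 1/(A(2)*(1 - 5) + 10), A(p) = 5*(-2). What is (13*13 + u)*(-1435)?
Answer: -2425437/10 ≈ -2.4254e+5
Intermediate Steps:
A(p) = -10
u = 1/50 (u = 1/(-10*(1 - 5) + 10) = 1/(-10*(-4) + 10) = 1/(40 + 10) = 1/50 ≈ 0.020000)
(13*13 + u)*(-1435) = (13*13 + 1/50)*(-1435) = (169 + 1/50)*(-1435) = (8451/50)*(-1435) = -2425437/10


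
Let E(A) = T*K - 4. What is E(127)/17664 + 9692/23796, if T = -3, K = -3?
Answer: 14276539/35027712 ≈ 0.40758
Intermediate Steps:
E(A) = 5 (E(A) = -3*(-3) - 4 = 9 - 4 = 5)
E(127)/17664 + 9692/23796 = 5/17664 + 9692/23796 = 5*(1/17664) + 9692*(1/23796) = 5/17664 + 2423/5949 = 14276539/35027712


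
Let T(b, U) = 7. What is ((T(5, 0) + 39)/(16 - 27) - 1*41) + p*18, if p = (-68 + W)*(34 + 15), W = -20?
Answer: -854273/11 ≈ -77661.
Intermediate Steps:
p = -4312 (p = (-68 - 20)*(34 + 15) = -88*49 = -4312)
((T(5, 0) + 39)/(16 - 27) - 1*41) + p*18 = ((7 + 39)/(16 - 27) - 1*41) - 4312*18 = (46/(-11) - 41) - 77616 = (46*(-1/11) - 41) - 77616 = (-46/11 - 41) - 77616 = -497/11 - 77616 = -854273/11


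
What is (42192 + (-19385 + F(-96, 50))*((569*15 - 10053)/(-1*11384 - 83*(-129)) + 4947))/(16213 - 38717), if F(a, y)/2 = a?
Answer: 65566856565/15235208 ≈ 4303.6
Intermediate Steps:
F(a, y) = 2*a
(42192 + (-19385 + F(-96, 50))*((569*15 - 10053)/(-1*11384 - 83*(-129)) + 4947))/(16213 - 38717) = (42192 + (-19385 + 2*(-96))*((569*15 - 10053)/(-1*11384 - 83*(-129)) + 4947))/(16213 - 38717) = (42192 + (-19385 - 192)*((8535 - 10053)/(-11384 + 10707) + 4947))/(-22504) = (42192 - 19577*(-1518/(-677) + 4947))*(-1/22504) = (42192 - 19577*(-1518*(-1/677) + 4947))*(-1/22504) = (42192 - 19577*(1518/677 + 4947))*(-1/22504) = (42192 - 19577*3350637/677)*(-1/22504) = (42192 - 65595420549/677)*(-1/22504) = -65566856565/677*(-1/22504) = 65566856565/15235208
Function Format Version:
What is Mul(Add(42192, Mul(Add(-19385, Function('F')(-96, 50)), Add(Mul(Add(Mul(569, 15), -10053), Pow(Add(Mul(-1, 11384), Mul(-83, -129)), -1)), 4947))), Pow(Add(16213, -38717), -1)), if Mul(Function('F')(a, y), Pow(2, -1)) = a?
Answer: Rational(65566856565, 15235208) ≈ 4303.6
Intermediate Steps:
Function('F')(a, y) = Mul(2, a)
Mul(Add(42192, Mul(Add(-19385, Function('F')(-96, 50)), Add(Mul(Add(Mul(569, 15), -10053), Pow(Add(Mul(-1, 11384), Mul(-83, -129)), -1)), 4947))), Pow(Add(16213, -38717), -1)) = Mul(Add(42192, Mul(Add(-19385, Mul(2, -96)), Add(Mul(Add(Mul(569, 15), -10053), Pow(Add(Mul(-1, 11384), Mul(-83, -129)), -1)), 4947))), Pow(Add(16213, -38717), -1)) = Mul(Add(42192, Mul(Add(-19385, -192), Add(Mul(Add(8535, -10053), Pow(Add(-11384, 10707), -1)), 4947))), Pow(-22504, -1)) = Mul(Add(42192, Mul(-19577, Add(Mul(-1518, Pow(-677, -1)), 4947))), Rational(-1, 22504)) = Mul(Add(42192, Mul(-19577, Add(Mul(-1518, Rational(-1, 677)), 4947))), Rational(-1, 22504)) = Mul(Add(42192, Mul(-19577, Add(Rational(1518, 677), 4947))), Rational(-1, 22504)) = Mul(Add(42192, Mul(-19577, Rational(3350637, 677))), Rational(-1, 22504)) = Mul(Add(42192, Rational(-65595420549, 677)), Rational(-1, 22504)) = Mul(Rational(-65566856565, 677), Rational(-1, 22504)) = Rational(65566856565, 15235208)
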